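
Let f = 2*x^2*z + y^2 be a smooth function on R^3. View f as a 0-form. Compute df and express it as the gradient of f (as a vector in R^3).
df = (4*x*z) dx + (2*y) dy + (2*x^2) dz; grad f = (4*x*z, 2*y, 2*x^2)

For a 0-form f, d f = (∂f/∂x) dx + (∂f/∂y) dy + (∂f/∂z) dz. The components of the vector representation are exactly the entries of grad f in Cartesian coordinates:
  ∂f/∂x = 4*x*z
  ∂f/∂y = 2*y
  ∂f/∂z = 2*x^2.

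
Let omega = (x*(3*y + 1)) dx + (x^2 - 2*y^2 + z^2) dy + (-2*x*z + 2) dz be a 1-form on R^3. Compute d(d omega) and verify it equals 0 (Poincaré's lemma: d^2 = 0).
d(d omega) = 0

Step 1: d omega = sum_{i<j} (∂f_j/∂x_i - ∂f_i/∂x_j) dx_i ∧ dx_j:
  coeff of dx ∧ dy: -x
  coeff of dx ∧ dz: -2*z
  coeff of dy ∧ dz: -2*z
Step 2: Apply d again to each 2-form coefficient. The only possible 3-form in R^3 is dx ∧ dy ∧ dz, with coefficient
  ∂(coeff of dy∧dz)/∂x - ∂(coeff of dx∧dz)/∂y + ∂(coeff of dx∧dy)/∂z
  = ∂/∂x (-2*z) - ∂/∂y (-2*z) + ∂/∂z (-x).
Each of these terms simplifies to sums of mixed partials that cancel in pairs. The result is 0 (by equality of mixed partials for smooth functions — Schwarz / Clairaut).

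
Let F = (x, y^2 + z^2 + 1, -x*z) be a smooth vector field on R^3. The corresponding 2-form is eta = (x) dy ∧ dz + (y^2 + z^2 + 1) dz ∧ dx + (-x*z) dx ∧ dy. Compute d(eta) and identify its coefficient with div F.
d(eta) = (-x + 2*y + 1) dx ∧ dy ∧ dz; div F = -x + 2*y + 1

For a 2-form in R^3 of the form above, applying d gives a 3-form with coefficient ∂P/∂x + ∂Q/∂y + ∂R/∂z:
  ∂P/∂x = 1
  ∂Q/∂y = 2*y
  ∂R/∂z = -x
Sum = -x + 2*y + 1, which is exactly div F.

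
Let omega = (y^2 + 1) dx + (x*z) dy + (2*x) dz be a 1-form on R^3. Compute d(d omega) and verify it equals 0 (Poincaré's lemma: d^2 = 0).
d(d omega) = 0

Step 1: d omega = sum_{i<j} (∂f_j/∂x_i - ∂f_i/∂x_j) dx_i ∧ dx_j:
  coeff of dx ∧ dy: -2*y + z
  coeff of dx ∧ dz: 2
  coeff of dy ∧ dz: -x
Step 2: Apply d again to each 2-form coefficient. The only possible 3-form in R^3 is dx ∧ dy ∧ dz, with coefficient
  ∂(coeff of dy∧dz)/∂x - ∂(coeff of dx∧dz)/∂y + ∂(coeff of dx∧dy)/∂z
  = ∂/∂x (-x) - ∂/∂y (2) + ∂/∂z (-2*y + z).
Each of these terms simplifies to sums of mixed partials that cancel in pairs. The result is 0 (by equality of mixed partials for smooth functions — Schwarz / Clairaut).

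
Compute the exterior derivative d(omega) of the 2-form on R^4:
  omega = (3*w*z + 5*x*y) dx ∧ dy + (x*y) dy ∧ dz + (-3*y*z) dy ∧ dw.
d(omega) = (3*w + y) dx ∧ dy ∧ dz + (3*z) dx ∧ dy ∧ dw + (3*y) dy ∧ dz ∧ dw

For a 2-form omega = sum_{i<j} g_{ij} dx_i ∧ dx_j, the exterior derivative is
  d(omega) = sum_{i<j} d(g_{ij}) ∧ dx_i ∧ dx_j = sum_{i<j, k} (∂g_{ij}/∂x_k) dx_k ∧ dx_i ∧ dx_j.
Expand each term, using dx_k ∧ dx_i ∧ dx_j = sgn(permutation) dx_{(a)} ∧ dx_{(b)} ∧ dx_{(c)} with (a < b < c) sorted:
  d(3*w*z + 5*x*y) includes (∂/∂z)(3*w*z + 5*x*y) dz = (3*w) dz, which multiplied by dx ∧ dy gives (3*w) dx ∧ dy ∧ dz
  d(3*w*z + 5*x*y) includes (∂/∂w)(3*w*z + 5*x*y) dw = (3*z) dw, which multiplied by dx ∧ dy gives (3*z) dx ∧ dy ∧ dw
  d(x*y) includes (∂/∂x)(x*y) dx = (y) dx, which multiplied by dy ∧ dz gives (y) dx ∧ dy ∧ dz
  d(-3*y*z) includes (∂/∂z)(-3*y*z) dz = (-3*y) dz, which multiplied by dy ∧ dw gives (3*y) dy ∧ dz ∧ dw
Collecting like 3-forms: d(omega) = (3*w + y) dx ∧ dy ∧ dz + (3*z) dx ∧ dy ∧ dw + (3*y) dy ∧ dz ∧ dw.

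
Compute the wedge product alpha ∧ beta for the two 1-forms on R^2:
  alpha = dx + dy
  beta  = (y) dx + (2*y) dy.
alpha ∧ beta = (y) dx ∧ dy

Distribute the wedge, using dx_i ∧ dx_j = -dx_j ∧ dx_i and dx_i ∧ dx_i = 0. For each pair (i, j) with i < j, the coefficient of dx_i ∧ dx_j in alpha ∧ beta is (alpha_i * beta_j - alpha_j * beta_i). Collecting: alpha ∧ beta = (y) dx ∧ dy.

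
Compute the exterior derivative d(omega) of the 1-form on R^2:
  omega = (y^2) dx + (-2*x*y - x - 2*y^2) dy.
d(omega) = (-4*y - 1) dx ∧ dy

For a 1-form omega = sum_i f_i dx_i, the exterior derivative is
  d(omega) = sum_{i < j} (∂f_j/∂x_i - ∂f_i/∂x_j) dx_i ∧ dx_j.
  coefficient of dx ∧ dy: ∂f_2/∂x - ∂f_1/∂y = ∂(-2*x*y - x - 2*y^2)/∂x - ∂(y^2)/∂y = -4*y - 1
Assembling: d(omega) = (-4*y - 1) dx ∧ dy.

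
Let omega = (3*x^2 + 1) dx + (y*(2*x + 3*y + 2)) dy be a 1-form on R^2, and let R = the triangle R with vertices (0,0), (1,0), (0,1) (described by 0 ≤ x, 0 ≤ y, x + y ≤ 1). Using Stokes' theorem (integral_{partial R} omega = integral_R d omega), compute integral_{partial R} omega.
integral_(partial R) omega = 1/3

Stokes: integral_partial_R omega = integral_R d omega with d omega = (∂Q/∂x - ∂P/∂y) dx ∧ dy.
  ∂Q/∂x = 2*y
  ∂P/∂y = 0
  integrand = ∂Q/∂x - ∂P/∂y = 2*y.
Integrating over R: integral_0^1 integral_0^{1-x} (2*y) dy dx = 1/3.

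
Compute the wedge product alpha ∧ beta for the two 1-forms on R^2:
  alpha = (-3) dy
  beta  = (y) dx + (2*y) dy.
alpha ∧ beta = (3*y) dx ∧ dy

Distribute the wedge, using dx_i ∧ dx_j = -dx_j ∧ dx_i and dx_i ∧ dx_i = 0. For each pair (i, j) with i < j, the coefficient of dx_i ∧ dx_j in alpha ∧ beta is (alpha_i * beta_j - alpha_j * beta_i). Collecting: alpha ∧ beta = (3*y) dx ∧ dy.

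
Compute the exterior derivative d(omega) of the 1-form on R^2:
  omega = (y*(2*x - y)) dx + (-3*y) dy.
d(omega) = (-2*x + 2*y) dx ∧ dy

For a 1-form omega = sum_i f_i dx_i, the exterior derivative is
  d(omega) = sum_{i < j} (∂f_j/∂x_i - ∂f_i/∂x_j) dx_i ∧ dx_j.
  coefficient of dx ∧ dy: ∂f_2/∂x - ∂f_1/∂y = ∂(-3*y)/∂x - ∂(y*(2*x - y))/∂y = -2*x + 2*y
Assembling: d(omega) = (-2*x + 2*y) dx ∧ dy.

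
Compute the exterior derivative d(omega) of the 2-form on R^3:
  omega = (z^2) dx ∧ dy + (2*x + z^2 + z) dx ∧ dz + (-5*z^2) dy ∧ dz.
d(omega) = (2*z) dx ∧ dy ∧ dz

For a 2-form omega = sum_{i<j} g_{ij} dx_i ∧ dx_j, the exterior derivative is
  d(omega) = sum_{i<j} d(g_{ij}) ∧ dx_i ∧ dx_j = sum_{i<j, k} (∂g_{ij}/∂x_k) dx_k ∧ dx_i ∧ dx_j.
Expand each term, using dx_k ∧ dx_i ∧ dx_j = sgn(permutation) dx_{(a)} ∧ dx_{(b)} ∧ dx_{(c)} with (a < b < c) sorted:
  d(z^2) includes (∂/∂z)(z^2) dz = (2*z) dz, which multiplied by dx ∧ dy gives (2*z) dx ∧ dy ∧ dz
Collecting like 3-forms: d(omega) = (2*z) dx ∧ dy ∧ dz.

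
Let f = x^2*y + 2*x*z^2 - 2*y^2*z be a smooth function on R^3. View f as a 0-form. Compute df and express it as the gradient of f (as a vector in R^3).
df = (2*x*y + 2*z^2) dx + (x^2 - 4*y*z) dy + (4*x*z - 2*y^2) dz; grad f = (2*x*y + 2*z^2, x^2 - 4*y*z, 4*x*z - 2*y^2)

For a 0-form f, d f = (∂f/∂x) dx + (∂f/∂y) dy + (∂f/∂z) dz. The components of the vector representation are exactly the entries of grad f in Cartesian coordinates:
  ∂f/∂x = 2*x*y + 2*z^2
  ∂f/∂y = x^2 - 4*y*z
  ∂f/∂z = 4*x*z - 2*y^2.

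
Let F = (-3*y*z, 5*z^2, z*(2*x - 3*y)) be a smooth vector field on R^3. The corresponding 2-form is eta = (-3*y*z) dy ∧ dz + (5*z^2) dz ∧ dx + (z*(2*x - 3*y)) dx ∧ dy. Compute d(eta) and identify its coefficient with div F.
d(eta) = (2*x - 3*y) dx ∧ dy ∧ dz; div F = 2*x - 3*y

For a 2-form in R^3 of the form above, applying d gives a 3-form with coefficient ∂P/∂x + ∂Q/∂y + ∂R/∂z:
  ∂P/∂x = 0
  ∂Q/∂y = 0
  ∂R/∂z = 2*x - 3*y
Sum = 2*x - 3*y, which is exactly div F.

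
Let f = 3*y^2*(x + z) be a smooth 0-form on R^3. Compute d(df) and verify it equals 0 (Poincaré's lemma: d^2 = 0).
d(df) = 0

Step 1: df = sum_i (∂f/∂x_i) dx_i = (3*y^2) dx + (6*y*(x + z)) dy + (3*y^2) dz.
Step 2: Apply d again. Using the 1-form formula, the coefficient of dx ∧ dy in d(df) is ∂^2 f/∂x ∂y - ∂^2 f/∂y ∂x = (6*y) - (6*y) = 0 (equality of mixed partials for smooth f).
Similarly for dx ∧ dz and dy ∧ dz — all coefficients vanish. So d(df) = 0.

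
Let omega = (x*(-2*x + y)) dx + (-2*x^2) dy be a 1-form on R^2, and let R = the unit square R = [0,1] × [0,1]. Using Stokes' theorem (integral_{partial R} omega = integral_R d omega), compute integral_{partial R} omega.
integral_(partial R) omega = -5/2

Stokes: integral_partial_R omega = integral_R d omega with d omega = (∂Q/∂x - ∂P/∂y) dx ∧ dy.
  ∂Q/∂x = -4*x
  ∂P/∂y = x
  integrand = ∂Q/∂x - ∂P/∂y = -5*x.
Integrating over R: integral_0^1 integral_0^1 (-5*x) dx dy = -5/2.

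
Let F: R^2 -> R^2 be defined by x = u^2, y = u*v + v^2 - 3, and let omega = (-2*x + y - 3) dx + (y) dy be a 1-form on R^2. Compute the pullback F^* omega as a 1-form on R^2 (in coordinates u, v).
F^* omega = (-4*u^3 + 2*u^2*v + 3*u*v^2 - 12*u + v^3 - 3*v) du + (u^2*v + 3*u*v^2 - 3*u + 2*v^3 - 6*v) dv

Using F^*(f dg) = (f ∘ F) d(g ∘ F), substitute each coordinate x_i by F_i(u, v) in f_i, and replace dx_i by d F_i = (∂F_i/∂u) du + (∂F_i/∂v) dv.
  For the x component: f_1(F) = -2*u^2 + u*v + v^2 - 6; d F_1 = (2*u) du + (0) dv
  For the y component: f_2(F) = u*v + v^2 - 3; d F_2 = (v) du + (u + 2*v) dv
Combining and collecting du, dv coefficients:
  coeff of du: -4*u^3 + 2*u^2*v + 3*u*v^2 - 12*u + v^3 - 3*v
  coeff of dv: u^2*v + 3*u*v^2 - 3*u + 2*v^3 - 6*v
F^* omega = (-4*u^3 + 2*u^2*v + 3*u*v^2 - 12*u + v^3 - 3*v) du + (u^2*v + 3*u*v^2 - 3*u + 2*v^3 - 6*v) dv.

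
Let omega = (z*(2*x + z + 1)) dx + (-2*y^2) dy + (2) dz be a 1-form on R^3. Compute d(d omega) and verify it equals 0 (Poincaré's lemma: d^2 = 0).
d(d omega) = 0

Step 1: d omega = sum_{i<j} (∂f_j/∂x_i - ∂f_i/∂x_j) dx_i ∧ dx_j:
  coeff of dx ∧ dy: 0
  coeff of dx ∧ dz: -2*x - 2*z - 1
  coeff of dy ∧ dz: 0
Step 2: Apply d again to each 2-form coefficient. The only possible 3-form in R^3 is dx ∧ dy ∧ dz, with coefficient
  ∂(coeff of dy∧dz)/∂x - ∂(coeff of dx∧dz)/∂y + ∂(coeff of dx∧dy)/∂z
  = ∂/∂x (0) - ∂/∂y (-2*x - 2*z - 1) + ∂/∂z (0).
Each of these terms simplifies to sums of mixed partials that cancel in pairs. The result is 0 (by equality of mixed partials for smooth functions — Schwarz / Clairaut).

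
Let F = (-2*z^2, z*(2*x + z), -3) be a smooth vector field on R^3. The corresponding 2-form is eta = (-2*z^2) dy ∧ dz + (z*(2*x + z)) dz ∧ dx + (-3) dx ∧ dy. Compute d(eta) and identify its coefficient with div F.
d(eta) = (0) dx ∧ dy ∧ dz; div F = 0

For a 2-form in R^3 of the form above, applying d gives a 3-form with coefficient ∂P/∂x + ∂Q/∂y + ∂R/∂z:
  ∂P/∂x = 0
  ∂Q/∂y = 0
  ∂R/∂z = 0
Sum = 0, which is exactly div F.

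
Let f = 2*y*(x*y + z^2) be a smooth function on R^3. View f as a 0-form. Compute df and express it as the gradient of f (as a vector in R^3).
df = (2*y^2) dx + (4*x*y + 2*z^2) dy + (4*y*z) dz; grad f = (2*y^2, 4*x*y + 2*z^2, 4*y*z)

For a 0-form f, d f = (∂f/∂x) dx + (∂f/∂y) dy + (∂f/∂z) dz. The components of the vector representation are exactly the entries of grad f in Cartesian coordinates:
  ∂f/∂x = 2*y^2
  ∂f/∂y = 4*x*y + 2*z^2
  ∂f/∂z = 4*y*z.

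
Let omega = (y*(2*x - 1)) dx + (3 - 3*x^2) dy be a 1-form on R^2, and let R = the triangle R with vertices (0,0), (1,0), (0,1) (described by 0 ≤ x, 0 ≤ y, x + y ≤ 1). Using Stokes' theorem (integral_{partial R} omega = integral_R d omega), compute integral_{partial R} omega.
integral_(partial R) omega = -5/6

Stokes: integral_partial_R omega = integral_R d omega with d omega = (∂Q/∂x - ∂P/∂y) dx ∧ dy.
  ∂Q/∂x = -6*x
  ∂P/∂y = 2*x - 1
  integrand = ∂Q/∂x - ∂P/∂y = 1 - 8*x.
Integrating over R: integral_0^1 integral_0^{1-x} (1 - 8*x) dy dx = -5/6.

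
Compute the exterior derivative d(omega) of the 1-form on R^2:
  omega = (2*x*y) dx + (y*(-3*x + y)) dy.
d(omega) = (-2*x - 3*y) dx ∧ dy

For a 1-form omega = sum_i f_i dx_i, the exterior derivative is
  d(omega) = sum_{i < j} (∂f_j/∂x_i - ∂f_i/∂x_j) dx_i ∧ dx_j.
  coefficient of dx ∧ dy: ∂f_2/∂x - ∂f_1/∂y = ∂(y*(-3*x + y))/∂x - ∂(2*x*y)/∂y = -2*x - 3*y
Assembling: d(omega) = (-2*x - 3*y) dx ∧ dy.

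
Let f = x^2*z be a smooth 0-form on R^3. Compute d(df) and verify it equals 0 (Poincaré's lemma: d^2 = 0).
d(df) = 0

Step 1: df = sum_i (∂f/∂x_i) dx_i = (2*x*z) dx + (0) dy + (x^2) dz.
Step 2: Apply d again. Using the 1-form formula, the coefficient of dx ∧ dy in d(df) is ∂^2 f/∂x ∂y - ∂^2 f/∂y ∂x = (0) - (0) = 0 (equality of mixed partials for smooth f).
Similarly for dx ∧ dz and dy ∧ dz — all coefficients vanish. So d(df) = 0.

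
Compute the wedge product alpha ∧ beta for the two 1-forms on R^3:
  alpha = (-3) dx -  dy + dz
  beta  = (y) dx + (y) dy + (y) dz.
alpha ∧ beta = (-2*y) dx ∧ dy + (-4*y) dx ∧ dz + (-2*y) dy ∧ dz

Distribute the wedge, using dx_i ∧ dx_j = -dx_j ∧ dx_i and dx_i ∧ dx_i = 0. For each pair (i, j) with i < j, the coefficient of dx_i ∧ dx_j in alpha ∧ beta is (alpha_i * beta_j - alpha_j * beta_i). Collecting: alpha ∧ beta = (-2*y) dx ∧ dy + (-4*y) dx ∧ dz + (-2*y) dy ∧ dz.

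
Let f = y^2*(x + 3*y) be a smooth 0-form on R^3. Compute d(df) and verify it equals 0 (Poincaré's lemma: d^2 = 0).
d(df) = 0

Step 1: df = sum_i (∂f/∂x_i) dx_i = (y^2) dx + (y*(2*x + 9*y)) dy + (0) dz.
Step 2: Apply d again. Using the 1-form formula, the coefficient of dx ∧ dy in d(df) is ∂^2 f/∂x ∂y - ∂^2 f/∂y ∂x = (2*y) - (2*y) = 0 (equality of mixed partials for smooth f).
Similarly for dx ∧ dz and dy ∧ dz — all coefficients vanish. So d(df) = 0.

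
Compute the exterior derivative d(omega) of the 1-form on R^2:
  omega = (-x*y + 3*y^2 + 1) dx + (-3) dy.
d(omega) = (x - 6*y) dx ∧ dy

For a 1-form omega = sum_i f_i dx_i, the exterior derivative is
  d(omega) = sum_{i < j} (∂f_j/∂x_i - ∂f_i/∂x_j) dx_i ∧ dx_j.
  coefficient of dx ∧ dy: ∂f_2/∂x - ∂f_1/∂y = ∂(-3)/∂x - ∂(-x*y + 3*y^2 + 1)/∂y = x - 6*y
Assembling: d(omega) = (x - 6*y) dx ∧ dy.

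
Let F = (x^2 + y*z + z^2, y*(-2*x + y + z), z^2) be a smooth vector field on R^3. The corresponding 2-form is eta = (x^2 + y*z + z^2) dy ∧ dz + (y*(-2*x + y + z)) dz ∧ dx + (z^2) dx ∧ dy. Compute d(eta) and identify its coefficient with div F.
d(eta) = (2*y + 3*z) dx ∧ dy ∧ dz; div F = 2*y + 3*z

For a 2-form in R^3 of the form above, applying d gives a 3-form with coefficient ∂P/∂x + ∂Q/∂y + ∂R/∂z:
  ∂P/∂x = 2*x
  ∂Q/∂y = -2*x + 2*y + z
  ∂R/∂z = 2*z
Sum = 2*y + 3*z, which is exactly div F.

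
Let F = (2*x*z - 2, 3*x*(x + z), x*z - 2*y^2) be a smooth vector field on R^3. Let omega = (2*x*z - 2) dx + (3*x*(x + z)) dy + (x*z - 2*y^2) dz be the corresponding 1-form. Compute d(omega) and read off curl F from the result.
d(omega) = (-3*x - 4*y) dy ∧ dz + (2*x - z) dz ∧ dx + (6*x + 3*z) dx ∧ dy; curl F = (-3*x - 4*y, 2*x - z, 6*x + 3*z)

d omega = sum_{i<j} (∂f_j/∂x_i - ∂f_i/∂x_j) dx_i ∧ dx_j. Under the identification (dy ∧ dz, dz ∧ dx, dx ∧ dy) ↔ (e_x, e_y, e_z), the coefficients are exactly the components of curl F. Compute:
  ∂R/∂y - ∂Q/∂z = (-4*y) - (3*x) = -3*x - 4*y
  ∂P/∂z - ∂R/∂x = (2*x) - (z) = 2*x - z
  ∂Q/∂x - ∂P/∂y = (6*x + 3*z) - (0) = 6*x + 3*z.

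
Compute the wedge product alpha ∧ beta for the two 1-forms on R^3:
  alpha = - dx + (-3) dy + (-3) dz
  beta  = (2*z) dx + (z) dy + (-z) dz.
alpha ∧ beta = (5*z) dx ∧ dy + (7*z) dx ∧ dz + (6*z) dy ∧ dz

Distribute the wedge, using dx_i ∧ dx_j = -dx_j ∧ dx_i and dx_i ∧ dx_i = 0. For each pair (i, j) with i < j, the coefficient of dx_i ∧ dx_j in alpha ∧ beta is (alpha_i * beta_j - alpha_j * beta_i). Collecting: alpha ∧ beta = (5*z) dx ∧ dy + (7*z) dx ∧ dz + (6*z) dy ∧ dz.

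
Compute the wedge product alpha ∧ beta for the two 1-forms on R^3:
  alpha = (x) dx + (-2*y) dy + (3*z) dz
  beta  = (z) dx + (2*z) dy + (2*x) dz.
alpha ∧ beta = (2*z*(x + y)) dx ∧ dy + (2*x^2 - 3*z^2) dx ∧ dz + (-4*x*y - 6*z^2) dy ∧ dz

Distribute the wedge, using dx_i ∧ dx_j = -dx_j ∧ dx_i and dx_i ∧ dx_i = 0. For each pair (i, j) with i < j, the coefficient of dx_i ∧ dx_j in alpha ∧ beta is (alpha_i * beta_j - alpha_j * beta_i). Collecting: alpha ∧ beta = (2*z*(x + y)) dx ∧ dy + (2*x^2 - 3*z^2) dx ∧ dz + (-4*x*y - 6*z^2) dy ∧ dz.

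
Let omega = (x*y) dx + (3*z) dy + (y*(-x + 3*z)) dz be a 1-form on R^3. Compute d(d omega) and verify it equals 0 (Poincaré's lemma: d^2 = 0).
d(d omega) = 0

Step 1: d omega = sum_{i<j} (∂f_j/∂x_i - ∂f_i/∂x_j) dx_i ∧ dx_j:
  coeff of dx ∧ dy: -x
  coeff of dx ∧ dz: -y
  coeff of dy ∧ dz: -x + 3*z - 3
Step 2: Apply d again to each 2-form coefficient. The only possible 3-form in R^3 is dx ∧ dy ∧ dz, with coefficient
  ∂(coeff of dy∧dz)/∂x - ∂(coeff of dx∧dz)/∂y + ∂(coeff of dx∧dy)/∂z
  = ∂/∂x (-x + 3*z - 3) - ∂/∂y (-y) + ∂/∂z (-x).
Each of these terms simplifies to sums of mixed partials that cancel in pairs. The result is 0 (by equality of mixed partials for smooth functions — Schwarz / Clairaut).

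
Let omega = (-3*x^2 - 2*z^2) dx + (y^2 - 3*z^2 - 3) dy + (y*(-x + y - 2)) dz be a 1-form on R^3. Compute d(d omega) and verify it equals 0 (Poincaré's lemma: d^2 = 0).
d(d omega) = 0

Step 1: d omega = sum_{i<j} (∂f_j/∂x_i - ∂f_i/∂x_j) dx_i ∧ dx_j:
  coeff of dx ∧ dy: 0
  coeff of dx ∧ dz: -y + 4*z
  coeff of dy ∧ dz: -x + 2*y + 6*z - 2
Step 2: Apply d again to each 2-form coefficient. The only possible 3-form in R^3 is dx ∧ dy ∧ dz, with coefficient
  ∂(coeff of dy∧dz)/∂x - ∂(coeff of dx∧dz)/∂y + ∂(coeff of dx∧dy)/∂z
  = ∂/∂x (-x + 2*y + 6*z - 2) - ∂/∂y (-y + 4*z) + ∂/∂z (0).
Each of these terms simplifies to sums of mixed partials that cancel in pairs. The result is 0 (by equality of mixed partials for smooth functions — Schwarz / Clairaut).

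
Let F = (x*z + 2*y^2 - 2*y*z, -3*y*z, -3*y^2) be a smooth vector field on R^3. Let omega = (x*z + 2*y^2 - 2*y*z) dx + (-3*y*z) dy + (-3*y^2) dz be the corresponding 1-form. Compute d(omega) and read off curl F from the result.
d(omega) = (-3*y) dy ∧ dz + (x - 2*y) dz ∧ dx + (-4*y + 2*z) dx ∧ dy; curl F = (-3*y, x - 2*y, -4*y + 2*z)

d omega = sum_{i<j} (∂f_j/∂x_i - ∂f_i/∂x_j) dx_i ∧ dx_j. Under the identification (dy ∧ dz, dz ∧ dx, dx ∧ dy) ↔ (e_x, e_y, e_z), the coefficients are exactly the components of curl F. Compute:
  ∂R/∂y - ∂Q/∂z = (-6*y) - (-3*y) = -3*y
  ∂P/∂z - ∂R/∂x = (x - 2*y) - (0) = x - 2*y
  ∂Q/∂x - ∂P/∂y = (0) - (4*y - 2*z) = -4*y + 2*z.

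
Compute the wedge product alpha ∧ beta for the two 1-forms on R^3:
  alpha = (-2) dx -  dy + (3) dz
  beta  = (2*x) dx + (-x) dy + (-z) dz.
alpha ∧ beta = (4*x) dx ∧ dy + (-6*x + 2*z) dx ∧ dz + (3*x + z) dy ∧ dz

Distribute the wedge, using dx_i ∧ dx_j = -dx_j ∧ dx_i and dx_i ∧ dx_i = 0. For each pair (i, j) with i < j, the coefficient of dx_i ∧ dx_j in alpha ∧ beta is (alpha_i * beta_j - alpha_j * beta_i). Collecting: alpha ∧ beta = (4*x) dx ∧ dy + (-6*x + 2*z) dx ∧ dz + (3*x + z) dy ∧ dz.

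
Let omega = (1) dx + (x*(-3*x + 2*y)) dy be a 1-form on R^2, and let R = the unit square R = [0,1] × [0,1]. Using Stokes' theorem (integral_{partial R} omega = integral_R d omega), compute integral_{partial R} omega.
integral_(partial R) omega = -2

Stokes: integral_partial_R omega = integral_R d omega with d omega = (∂Q/∂x - ∂P/∂y) dx ∧ dy.
  ∂Q/∂x = -6*x + 2*y
  ∂P/∂y = 0
  integrand = ∂Q/∂x - ∂P/∂y = -6*x + 2*y.
Integrating over R: integral_0^1 integral_0^1 (-6*x + 2*y) dx dy = -2.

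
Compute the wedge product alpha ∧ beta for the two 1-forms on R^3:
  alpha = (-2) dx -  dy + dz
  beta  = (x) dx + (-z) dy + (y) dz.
alpha ∧ beta = (x + 2*z) dx ∧ dy + (-x - 2*y) dx ∧ dz + (-y + z) dy ∧ dz

Distribute the wedge, using dx_i ∧ dx_j = -dx_j ∧ dx_i and dx_i ∧ dx_i = 0. For each pair (i, j) with i < j, the coefficient of dx_i ∧ dx_j in alpha ∧ beta is (alpha_i * beta_j - alpha_j * beta_i). Collecting: alpha ∧ beta = (x + 2*z) dx ∧ dy + (-x - 2*y) dx ∧ dz + (-y + z) dy ∧ dz.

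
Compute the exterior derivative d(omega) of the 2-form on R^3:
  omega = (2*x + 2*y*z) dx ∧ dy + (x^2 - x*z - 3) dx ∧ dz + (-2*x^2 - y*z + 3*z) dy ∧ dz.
d(omega) = (-4*x + 2*y) dx ∧ dy ∧ dz

For a 2-form omega = sum_{i<j} g_{ij} dx_i ∧ dx_j, the exterior derivative is
  d(omega) = sum_{i<j} d(g_{ij}) ∧ dx_i ∧ dx_j = sum_{i<j, k} (∂g_{ij}/∂x_k) dx_k ∧ dx_i ∧ dx_j.
Expand each term, using dx_k ∧ dx_i ∧ dx_j = sgn(permutation) dx_{(a)} ∧ dx_{(b)} ∧ dx_{(c)} with (a < b < c) sorted:
  d(2*x + 2*y*z) includes (∂/∂z)(2*x + 2*y*z) dz = (2*y) dz, which multiplied by dx ∧ dy gives (2*y) dx ∧ dy ∧ dz
  d(-2*x^2 - y*z + 3*z) includes (∂/∂x)(-2*x^2 - y*z + 3*z) dx = (-4*x) dx, which multiplied by dy ∧ dz gives (-4*x) dx ∧ dy ∧ dz
Collecting like 3-forms: d(omega) = (-4*x + 2*y) dx ∧ dy ∧ dz.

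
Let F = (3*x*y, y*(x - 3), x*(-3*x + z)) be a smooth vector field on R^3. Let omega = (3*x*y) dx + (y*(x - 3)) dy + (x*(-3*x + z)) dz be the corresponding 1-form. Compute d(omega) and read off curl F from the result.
d(omega) = (0) dy ∧ dz + (6*x - z) dz ∧ dx + (-3*x + y) dx ∧ dy; curl F = (0, 6*x - z, -3*x + y)

d omega = sum_{i<j} (∂f_j/∂x_i - ∂f_i/∂x_j) dx_i ∧ dx_j. Under the identification (dy ∧ dz, dz ∧ dx, dx ∧ dy) ↔ (e_x, e_y, e_z), the coefficients are exactly the components of curl F. Compute:
  ∂R/∂y - ∂Q/∂z = (0) - (0) = 0
  ∂P/∂z - ∂R/∂x = (0) - (-6*x + z) = 6*x - z
  ∂Q/∂x - ∂P/∂y = (y) - (3*x) = -3*x + y.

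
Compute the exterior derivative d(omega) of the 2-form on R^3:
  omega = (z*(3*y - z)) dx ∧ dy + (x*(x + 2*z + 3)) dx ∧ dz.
d(omega) = (3*y - 2*z) dx ∧ dy ∧ dz

For a 2-form omega = sum_{i<j} g_{ij} dx_i ∧ dx_j, the exterior derivative is
  d(omega) = sum_{i<j} d(g_{ij}) ∧ dx_i ∧ dx_j = sum_{i<j, k} (∂g_{ij}/∂x_k) dx_k ∧ dx_i ∧ dx_j.
Expand each term, using dx_k ∧ dx_i ∧ dx_j = sgn(permutation) dx_{(a)} ∧ dx_{(b)} ∧ dx_{(c)} with (a < b < c) sorted:
  d(z*(3*y - z)) includes (∂/∂z)(z*(3*y - z)) dz = (3*y - 2*z) dz, which multiplied by dx ∧ dy gives (3*y - 2*z) dx ∧ dy ∧ dz
Collecting like 3-forms: d(omega) = (3*y - 2*z) dx ∧ dy ∧ dz.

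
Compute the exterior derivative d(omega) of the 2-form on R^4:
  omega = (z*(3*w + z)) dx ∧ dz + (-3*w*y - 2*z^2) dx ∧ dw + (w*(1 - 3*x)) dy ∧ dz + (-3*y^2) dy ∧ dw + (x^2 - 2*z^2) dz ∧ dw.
d(omega) = (2*x + 7*z) dx ∧ dz ∧ dw + (3*w) dx ∧ dy ∧ dw + (-3*w) dx ∧ dy ∧ dz + (1 - 3*x) dy ∧ dz ∧ dw

For a 2-form omega = sum_{i<j} g_{ij} dx_i ∧ dx_j, the exterior derivative is
  d(omega) = sum_{i<j} d(g_{ij}) ∧ dx_i ∧ dx_j = sum_{i<j, k} (∂g_{ij}/∂x_k) dx_k ∧ dx_i ∧ dx_j.
Expand each term, using dx_k ∧ dx_i ∧ dx_j = sgn(permutation) dx_{(a)} ∧ dx_{(b)} ∧ dx_{(c)} with (a < b < c) sorted:
  d(z*(3*w + z)) includes (∂/∂w)(z*(3*w + z)) dw = (3*z) dw, which multiplied by dx ∧ dz gives (3*z) dx ∧ dz ∧ dw
  d(-3*w*y - 2*z^2) includes (∂/∂y)(-3*w*y - 2*z^2) dy = (-3*w) dy, which multiplied by dx ∧ dw gives (3*w) dx ∧ dy ∧ dw
  d(-3*w*y - 2*z^2) includes (∂/∂z)(-3*w*y - 2*z^2) dz = (-4*z) dz, which multiplied by dx ∧ dw gives (4*z) dx ∧ dz ∧ dw
  d(w*(1 - 3*x)) includes (∂/∂x)(w*(1 - 3*x)) dx = (-3*w) dx, which multiplied by dy ∧ dz gives (-3*w) dx ∧ dy ∧ dz
  d(w*(1 - 3*x)) includes (∂/∂w)(w*(1 - 3*x)) dw = (1 - 3*x) dw, which multiplied by dy ∧ dz gives (1 - 3*x) dy ∧ dz ∧ dw
  d(x^2 - 2*z^2) includes (∂/∂x)(x^2 - 2*z^2) dx = (2*x) dx, which multiplied by dz ∧ dw gives (2*x) dx ∧ dz ∧ dw
Collecting like 3-forms: d(omega) = (2*x + 7*z) dx ∧ dz ∧ dw + (3*w) dx ∧ dy ∧ dw + (-3*w) dx ∧ dy ∧ dz + (1 - 3*x) dy ∧ dz ∧ dw.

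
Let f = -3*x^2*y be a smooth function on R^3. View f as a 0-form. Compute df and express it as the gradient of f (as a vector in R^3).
df = (-6*x*y) dx + (-3*x^2) dy + (0) dz; grad f = (-6*x*y, -3*x^2, 0)

For a 0-form f, d f = (∂f/∂x) dx + (∂f/∂y) dy + (∂f/∂z) dz. The components of the vector representation are exactly the entries of grad f in Cartesian coordinates:
  ∂f/∂x = -6*x*y
  ∂f/∂y = -3*x^2
  ∂f/∂z = 0.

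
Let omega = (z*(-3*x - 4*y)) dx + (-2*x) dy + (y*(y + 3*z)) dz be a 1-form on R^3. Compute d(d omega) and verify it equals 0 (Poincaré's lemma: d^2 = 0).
d(d omega) = 0

Step 1: d omega = sum_{i<j} (∂f_j/∂x_i - ∂f_i/∂x_j) dx_i ∧ dx_j:
  coeff of dx ∧ dy: 4*z - 2
  coeff of dx ∧ dz: 3*x + 4*y
  coeff of dy ∧ dz: 2*y + 3*z
Step 2: Apply d again to each 2-form coefficient. The only possible 3-form in R^3 is dx ∧ dy ∧ dz, with coefficient
  ∂(coeff of dy∧dz)/∂x - ∂(coeff of dx∧dz)/∂y + ∂(coeff of dx∧dy)/∂z
  = ∂/∂x (2*y + 3*z) - ∂/∂y (3*x + 4*y) + ∂/∂z (4*z - 2).
Each of these terms simplifies to sums of mixed partials that cancel in pairs. The result is 0 (by equality of mixed partials for smooth functions — Schwarz / Clairaut).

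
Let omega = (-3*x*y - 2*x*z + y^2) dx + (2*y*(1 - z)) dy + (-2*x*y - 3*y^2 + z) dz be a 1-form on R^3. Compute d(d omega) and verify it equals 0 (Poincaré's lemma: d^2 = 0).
d(d omega) = 0

Step 1: d omega = sum_{i<j} (∂f_j/∂x_i - ∂f_i/∂x_j) dx_i ∧ dx_j:
  coeff of dx ∧ dy: 3*x - 2*y
  coeff of dx ∧ dz: 2*x - 2*y
  coeff of dy ∧ dz: -2*x - 4*y
Step 2: Apply d again to each 2-form coefficient. The only possible 3-form in R^3 is dx ∧ dy ∧ dz, with coefficient
  ∂(coeff of dy∧dz)/∂x - ∂(coeff of dx∧dz)/∂y + ∂(coeff of dx∧dy)/∂z
  = ∂/∂x (-2*x - 4*y) - ∂/∂y (2*x - 2*y) + ∂/∂z (3*x - 2*y).
Each of these terms simplifies to sums of mixed partials that cancel in pairs. The result is 0 (by equality of mixed partials for smooth functions — Schwarz / Clairaut).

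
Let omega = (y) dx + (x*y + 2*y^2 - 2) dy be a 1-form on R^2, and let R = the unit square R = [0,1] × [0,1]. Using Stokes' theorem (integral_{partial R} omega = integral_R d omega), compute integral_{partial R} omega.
integral_(partial R) omega = -1/2

Stokes: integral_partial_R omega = integral_R d omega with d omega = (∂Q/∂x - ∂P/∂y) dx ∧ dy.
  ∂Q/∂x = y
  ∂P/∂y = 1
  integrand = ∂Q/∂x - ∂P/∂y = y - 1.
Integrating over R: integral_0^1 integral_0^1 (y - 1) dx dy = -1/2.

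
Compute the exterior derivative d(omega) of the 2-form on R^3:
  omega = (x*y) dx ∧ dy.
d(omega) = 0

For a 2-form omega = sum_{i<j} g_{ij} dx_i ∧ dx_j, the exterior derivative is
  d(omega) = sum_{i<j} d(g_{ij}) ∧ dx_i ∧ dx_j = sum_{i<j, k} (∂g_{ij}/∂x_k) dx_k ∧ dx_i ∧ dx_j.
Expand each term, using dx_k ∧ dx_i ∧ dx_j = sgn(permutation) dx_{(a)} ∧ dx_{(b)} ∧ dx_{(c)} with (a < b < c) sorted:

Collecting like 3-forms: d(omega) = 0.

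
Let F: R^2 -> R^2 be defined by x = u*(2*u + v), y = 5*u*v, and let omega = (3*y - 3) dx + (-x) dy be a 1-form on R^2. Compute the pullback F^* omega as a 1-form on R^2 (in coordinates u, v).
F^* omega = (50*u^2*v + 10*u*v^2 - 12*u - 3*v) du + (u*(-10*u^2 + 10*u*v - 3)) dv

Using F^*(f dg) = (f ∘ F) d(g ∘ F), substitute each coordinate x_i by F_i(u, v) in f_i, and replace dx_i by d F_i = (∂F_i/∂u) du + (∂F_i/∂v) dv.
  For the x component: f_1(F) = 15*u*v - 3; d F_1 = (4*u + v) du + (u) dv
  For the y component: f_2(F) = u*(-2*u - v); d F_2 = (5*v) du + (5*u) dv
Combining and collecting du, dv coefficients:
  coeff of du: 50*u^2*v + 10*u*v^2 - 12*u - 3*v
  coeff of dv: u*(-10*u^2 + 10*u*v - 3)
F^* omega = (50*u^2*v + 10*u*v^2 - 12*u - 3*v) du + (u*(-10*u^2 + 10*u*v - 3)) dv.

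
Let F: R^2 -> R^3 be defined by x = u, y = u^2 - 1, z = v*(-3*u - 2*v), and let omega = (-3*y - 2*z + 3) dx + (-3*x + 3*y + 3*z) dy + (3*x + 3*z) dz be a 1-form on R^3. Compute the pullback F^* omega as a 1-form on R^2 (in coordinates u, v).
F^* omega = (6*u^3 - 18*u^2*v - 9*u^2 + 15*u*v^2 - 3*u*v - 6*u + 18*v^3 + 4*v^2 + 6) du + (27*u^2*v - 9*u^2 + 54*u*v^2 - 12*u*v + 24*v^3) dv

Using F^*(f dg) = (f ∘ F) d(g ∘ F), substitute each coordinate x_i by F_i(u, v) in f_i, and replace dx_i by d F_i = (∂F_i/∂u) du + (∂F_i/∂v) dv.
  For the x component: f_1(F) = -3*u^2 + 6*u*v + 4*v^2 + 6; d F_1 = (1) du + (0) dv
  For the y component: f_2(F) = 3*u^2 - 9*u*v - 3*u - 6*v^2 - 3; d F_2 = (2*u) du + (0) dv
  For the z component: f_3(F) = -9*u*v + 3*u - 6*v^2; d F_3 = (-3*v) du + (-3*u - 4*v) dv
Combining and collecting du, dv coefficients:
  coeff of du: 6*u^3 - 18*u^2*v - 9*u^2 + 15*u*v^2 - 3*u*v - 6*u + 18*v^3 + 4*v^2 + 6
  coeff of dv: 27*u^2*v - 9*u^2 + 54*u*v^2 - 12*u*v + 24*v^3
F^* omega = (6*u^3 - 18*u^2*v - 9*u^2 + 15*u*v^2 - 3*u*v - 6*u + 18*v^3 + 4*v^2 + 6) du + (27*u^2*v - 9*u^2 + 54*u*v^2 - 12*u*v + 24*v^3) dv.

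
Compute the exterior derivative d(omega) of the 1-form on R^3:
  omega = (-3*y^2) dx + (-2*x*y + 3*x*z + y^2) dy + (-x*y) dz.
d(omega) = (4*y + 3*z) dx ∧ dy + (-y) dx ∧ dz + (-4*x) dy ∧ dz

For a 1-form omega = sum_i f_i dx_i, the exterior derivative is
  d(omega) = sum_{i < j} (∂f_j/∂x_i - ∂f_i/∂x_j) dx_i ∧ dx_j.
  coefficient of dx ∧ dy: ∂f_2/∂x - ∂f_1/∂y = ∂(-2*x*y + 3*x*z + y^2)/∂x - ∂(-3*y^2)/∂y = 4*y + 3*z
  coefficient of dx ∧ dz: ∂f_3/∂x - ∂f_1/∂z = ∂(-x*y)/∂x - ∂(-3*y^2)/∂z = -y
  coefficient of dy ∧ dz: ∂f_3/∂y - ∂f_2/∂z = ∂(-x*y)/∂y - ∂(-2*x*y + 3*x*z + y^2)/∂z = -4*x
Assembling: d(omega) = (4*y + 3*z) dx ∧ dy + (-y) dx ∧ dz + (-4*x) dy ∧ dz.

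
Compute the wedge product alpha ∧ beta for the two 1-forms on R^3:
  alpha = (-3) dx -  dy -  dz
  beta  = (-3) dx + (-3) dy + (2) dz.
alpha ∧ beta = (6) dx ∧ dy + (-9) dx ∧ dz + (-5) dy ∧ dz

Distribute the wedge, using dx_i ∧ dx_j = -dx_j ∧ dx_i and dx_i ∧ dx_i = 0. For each pair (i, j) with i < j, the coefficient of dx_i ∧ dx_j in alpha ∧ beta is (alpha_i * beta_j - alpha_j * beta_i). Collecting: alpha ∧ beta = (6) dx ∧ dy + (-9) dx ∧ dz + (-5) dy ∧ dz.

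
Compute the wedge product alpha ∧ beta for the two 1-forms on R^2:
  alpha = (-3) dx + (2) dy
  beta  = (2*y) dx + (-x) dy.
alpha ∧ beta = (3*x - 4*y) dx ∧ dy

Distribute the wedge, using dx_i ∧ dx_j = -dx_j ∧ dx_i and dx_i ∧ dx_i = 0. For each pair (i, j) with i < j, the coefficient of dx_i ∧ dx_j in alpha ∧ beta is (alpha_i * beta_j - alpha_j * beta_i). Collecting: alpha ∧ beta = (3*x - 4*y) dx ∧ dy.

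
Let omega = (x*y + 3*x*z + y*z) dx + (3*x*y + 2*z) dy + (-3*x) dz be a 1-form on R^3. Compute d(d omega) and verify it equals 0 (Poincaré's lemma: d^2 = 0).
d(d omega) = 0

Step 1: d omega = sum_{i<j} (∂f_j/∂x_i - ∂f_i/∂x_j) dx_i ∧ dx_j:
  coeff of dx ∧ dy: -x + 3*y - z
  coeff of dx ∧ dz: -3*x - y - 3
  coeff of dy ∧ dz: -2
Step 2: Apply d again to each 2-form coefficient. The only possible 3-form in R^3 is dx ∧ dy ∧ dz, with coefficient
  ∂(coeff of dy∧dz)/∂x - ∂(coeff of dx∧dz)/∂y + ∂(coeff of dx∧dy)/∂z
  = ∂/∂x (-2) - ∂/∂y (-3*x - y - 3) + ∂/∂z (-x + 3*y - z).
Each of these terms simplifies to sums of mixed partials that cancel in pairs. The result is 0 (by equality of mixed partials for smooth functions — Schwarz / Clairaut).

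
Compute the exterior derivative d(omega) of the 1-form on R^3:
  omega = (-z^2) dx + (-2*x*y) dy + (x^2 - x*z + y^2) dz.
d(omega) = (-2*y) dx ∧ dy + (2*x + z) dx ∧ dz + (2*y) dy ∧ dz

For a 1-form omega = sum_i f_i dx_i, the exterior derivative is
  d(omega) = sum_{i < j} (∂f_j/∂x_i - ∂f_i/∂x_j) dx_i ∧ dx_j.
  coefficient of dx ∧ dy: ∂f_2/∂x - ∂f_1/∂y = ∂(-2*x*y)/∂x - ∂(-z^2)/∂y = -2*y
  coefficient of dx ∧ dz: ∂f_3/∂x - ∂f_1/∂z = ∂(x^2 - x*z + y^2)/∂x - ∂(-z^2)/∂z = 2*x + z
  coefficient of dy ∧ dz: ∂f_3/∂y - ∂f_2/∂z = ∂(x^2 - x*z + y^2)/∂y - ∂(-2*x*y)/∂z = 2*y
Assembling: d(omega) = (-2*y) dx ∧ dy + (2*x + z) dx ∧ dz + (2*y) dy ∧ dz.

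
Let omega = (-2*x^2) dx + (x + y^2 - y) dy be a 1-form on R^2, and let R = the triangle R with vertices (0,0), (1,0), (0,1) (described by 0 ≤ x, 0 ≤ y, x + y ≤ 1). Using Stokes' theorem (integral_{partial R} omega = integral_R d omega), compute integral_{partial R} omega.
integral_(partial R) omega = 1/2

Stokes: integral_partial_R omega = integral_R d omega with d omega = (∂Q/∂x - ∂P/∂y) dx ∧ dy.
  ∂Q/∂x = 1
  ∂P/∂y = 0
  integrand = ∂Q/∂x - ∂P/∂y = 1.
Integrating over R: integral_0^1 integral_0^{1-x} (1) dy dx = 1/2.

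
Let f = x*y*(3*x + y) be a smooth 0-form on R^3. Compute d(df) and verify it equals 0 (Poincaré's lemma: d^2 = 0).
d(df) = 0

Step 1: df = sum_i (∂f/∂x_i) dx_i = (y*(6*x + y)) dx + (x*(3*x + 2*y)) dy + (0) dz.
Step 2: Apply d again. Using the 1-form formula, the coefficient of dx ∧ dy in d(df) is ∂^2 f/∂x ∂y - ∂^2 f/∂y ∂x = (6*x + 2*y) - (6*x + 2*y) = 0 (equality of mixed partials for smooth f).
Similarly for dx ∧ dz and dy ∧ dz — all coefficients vanish. So d(df) = 0.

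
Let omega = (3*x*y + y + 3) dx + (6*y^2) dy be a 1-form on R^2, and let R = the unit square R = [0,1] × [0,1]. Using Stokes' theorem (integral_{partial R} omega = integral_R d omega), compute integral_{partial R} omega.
integral_(partial R) omega = -5/2

Stokes: integral_partial_R omega = integral_R d omega with d omega = (∂Q/∂x - ∂P/∂y) dx ∧ dy.
  ∂Q/∂x = 0
  ∂P/∂y = 3*x + 1
  integrand = ∂Q/∂x - ∂P/∂y = -3*x - 1.
Integrating over R: integral_0^1 integral_0^1 (-3*x - 1) dx dy = -5/2.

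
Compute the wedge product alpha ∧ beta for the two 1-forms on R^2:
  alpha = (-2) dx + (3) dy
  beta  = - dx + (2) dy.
alpha ∧ beta = (-1) dx ∧ dy

Distribute the wedge, using dx_i ∧ dx_j = -dx_j ∧ dx_i and dx_i ∧ dx_i = 0. For each pair (i, j) with i < j, the coefficient of dx_i ∧ dx_j in alpha ∧ beta is (alpha_i * beta_j - alpha_j * beta_i). Collecting: alpha ∧ beta = (-1) dx ∧ dy.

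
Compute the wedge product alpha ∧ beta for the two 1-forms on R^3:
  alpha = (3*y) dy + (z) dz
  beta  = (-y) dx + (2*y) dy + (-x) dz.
alpha ∧ beta = (3*y^2) dx ∧ dy + (-y*(3*x + 2*z)) dy ∧ dz + (y*z) dx ∧ dz

Distribute the wedge, using dx_i ∧ dx_j = -dx_j ∧ dx_i and dx_i ∧ dx_i = 0. For each pair (i, j) with i < j, the coefficient of dx_i ∧ dx_j in alpha ∧ beta is (alpha_i * beta_j - alpha_j * beta_i). Collecting: alpha ∧ beta = (3*y^2) dx ∧ dy + (-y*(3*x + 2*z)) dy ∧ dz + (y*z) dx ∧ dz.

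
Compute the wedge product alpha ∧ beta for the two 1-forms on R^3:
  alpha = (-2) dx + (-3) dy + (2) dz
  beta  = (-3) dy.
alpha ∧ beta = (6) dx ∧ dy + (6) dy ∧ dz

Distribute the wedge, using dx_i ∧ dx_j = -dx_j ∧ dx_i and dx_i ∧ dx_i = 0. For each pair (i, j) with i < j, the coefficient of dx_i ∧ dx_j in alpha ∧ beta is (alpha_i * beta_j - alpha_j * beta_i). Collecting: alpha ∧ beta = (6) dx ∧ dy + (6) dy ∧ dz.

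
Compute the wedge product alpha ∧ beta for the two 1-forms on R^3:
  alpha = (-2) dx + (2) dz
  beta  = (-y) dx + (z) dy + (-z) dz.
alpha ∧ beta = (-2*z) dx ∧ dy + (2*y + 2*z) dx ∧ dz + (-2*z) dy ∧ dz

Distribute the wedge, using dx_i ∧ dx_j = -dx_j ∧ dx_i and dx_i ∧ dx_i = 0. For each pair (i, j) with i < j, the coefficient of dx_i ∧ dx_j in alpha ∧ beta is (alpha_i * beta_j - alpha_j * beta_i). Collecting: alpha ∧ beta = (-2*z) dx ∧ dy + (2*y + 2*z) dx ∧ dz + (-2*z) dy ∧ dz.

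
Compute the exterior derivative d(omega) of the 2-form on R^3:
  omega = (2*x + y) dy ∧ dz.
d(omega) = (2) dx ∧ dy ∧ dz

For a 2-form omega = sum_{i<j} g_{ij} dx_i ∧ dx_j, the exterior derivative is
  d(omega) = sum_{i<j} d(g_{ij}) ∧ dx_i ∧ dx_j = sum_{i<j, k} (∂g_{ij}/∂x_k) dx_k ∧ dx_i ∧ dx_j.
Expand each term, using dx_k ∧ dx_i ∧ dx_j = sgn(permutation) dx_{(a)} ∧ dx_{(b)} ∧ dx_{(c)} with (a < b < c) sorted:
  d(2*x + y) includes (∂/∂x)(2*x + y) dx = (2) dx, which multiplied by dy ∧ dz gives (2) dx ∧ dy ∧ dz
Collecting like 3-forms: d(omega) = (2) dx ∧ dy ∧ dz.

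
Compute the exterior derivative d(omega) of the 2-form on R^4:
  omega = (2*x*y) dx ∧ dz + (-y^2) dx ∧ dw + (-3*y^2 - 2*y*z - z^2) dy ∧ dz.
d(omega) = (-2*x) dx ∧ dy ∧ dz + (2*y) dx ∧ dy ∧ dw

For a 2-form omega = sum_{i<j} g_{ij} dx_i ∧ dx_j, the exterior derivative is
  d(omega) = sum_{i<j} d(g_{ij}) ∧ dx_i ∧ dx_j = sum_{i<j, k} (∂g_{ij}/∂x_k) dx_k ∧ dx_i ∧ dx_j.
Expand each term, using dx_k ∧ dx_i ∧ dx_j = sgn(permutation) dx_{(a)} ∧ dx_{(b)} ∧ dx_{(c)} with (a < b < c) sorted:
  d(2*x*y) includes (∂/∂y)(2*x*y) dy = (2*x) dy, which multiplied by dx ∧ dz gives (-2*x) dx ∧ dy ∧ dz
  d(-y^2) includes (∂/∂y)(-y^2) dy = (-2*y) dy, which multiplied by dx ∧ dw gives (2*y) dx ∧ dy ∧ dw
Collecting like 3-forms: d(omega) = (-2*x) dx ∧ dy ∧ dz + (2*y) dx ∧ dy ∧ dw.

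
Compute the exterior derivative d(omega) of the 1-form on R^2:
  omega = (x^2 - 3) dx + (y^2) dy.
d(omega) = 0

For a 1-form omega = sum_i f_i dx_i, the exterior derivative is
  d(omega) = sum_{i < j} (∂f_j/∂x_i - ∂f_i/∂x_j) dx_i ∧ dx_j.

Assembling: d(omega) = 0.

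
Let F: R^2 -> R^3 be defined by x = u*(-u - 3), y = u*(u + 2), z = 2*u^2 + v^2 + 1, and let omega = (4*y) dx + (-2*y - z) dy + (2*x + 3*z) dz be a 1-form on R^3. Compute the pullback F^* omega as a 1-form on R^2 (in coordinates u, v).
F^* omega = (-68*u^2 + 10*u*v^2 - 22*u - 2*v^2 - 2) du + (2*v*(4*u^2 - 6*u + 3*v^2 + 3)) dv

Using F^*(f dg) = (f ∘ F) d(g ∘ F), substitute each coordinate x_i by F_i(u, v) in f_i, and replace dx_i by d F_i = (∂F_i/∂u) du + (∂F_i/∂v) dv.
  For the x component: f_1(F) = 4*u*(u + 2); d F_1 = (-2*u - 3) du + (0) dv
  For the y component: f_2(F) = -4*u^2 - 4*u - v^2 - 1; d F_2 = (2*u + 2) du + (0) dv
  For the z component: f_3(F) = 4*u^2 - 6*u + 3*v^2 + 3; d F_3 = (4*u) du + (2*v) dv
Combining and collecting du, dv coefficients:
  coeff of du: -68*u^2 + 10*u*v^2 - 22*u - 2*v^2 - 2
  coeff of dv: 2*v*(4*u^2 - 6*u + 3*v^2 + 3)
F^* omega = (-68*u^2 + 10*u*v^2 - 22*u - 2*v^2 - 2) du + (2*v*(4*u^2 - 6*u + 3*v^2 + 3)) dv.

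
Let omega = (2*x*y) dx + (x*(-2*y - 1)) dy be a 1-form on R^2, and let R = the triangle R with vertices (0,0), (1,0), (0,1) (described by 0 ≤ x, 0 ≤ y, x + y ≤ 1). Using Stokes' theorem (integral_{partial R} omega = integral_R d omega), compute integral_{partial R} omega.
integral_(partial R) omega = -7/6

Stokes: integral_partial_R omega = integral_R d omega with d omega = (∂Q/∂x - ∂P/∂y) dx ∧ dy.
  ∂Q/∂x = -2*y - 1
  ∂P/∂y = 2*x
  integrand = ∂Q/∂x - ∂P/∂y = -2*x - 2*y - 1.
Integrating over R: integral_0^1 integral_0^{1-x} (-2*x - 2*y - 1) dy dx = -7/6.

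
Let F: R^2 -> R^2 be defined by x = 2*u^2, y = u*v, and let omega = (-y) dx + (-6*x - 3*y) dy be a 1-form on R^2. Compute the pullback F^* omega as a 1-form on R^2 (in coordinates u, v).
F^* omega = (u*v*(-16*u - 3*v)) du + (3*u^2*(-4*u - v)) dv

Using F^*(f dg) = (f ∘ F) d(g ∘ F), substitute each coordinate x_i by F_i(u, v) in f_i, and replace dx_i by d F_i = (∂F_i/∂u) du + (∂F_i/∂v) dv.
  For the x component: f_1(F) = -u*v; d F_1 = (4*u) du + (0) dv
  For the y component: f_2(F) = 3*u*(-4*u - v); d F_2 = (v) du + (u) dv
Combining and collecting du, dv coefficients:
  coeff of du: u*v*(-16*u - 3*v)
  coeff of dv: 3*u^2*(-4*u - v)
F^* omega = (u*v*(-16*u - 3*v)) du + (3*u^2*(-4*u - v)) dv.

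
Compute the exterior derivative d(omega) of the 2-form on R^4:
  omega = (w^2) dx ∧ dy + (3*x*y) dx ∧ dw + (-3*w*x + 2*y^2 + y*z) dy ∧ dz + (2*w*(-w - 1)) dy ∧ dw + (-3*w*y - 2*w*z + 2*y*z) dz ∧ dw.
d(omega) = (2*w - 3*x) dx ∧ dy ∧ dw + (-3*w) dx ∧ dy ∧ dz + (-3*w - 3*x + 2*z) dy ∧ dz ∧ dw

For a 2-form omega = sum_{i<j} g_{ij} dx_i ∧ dx_j, the exterior derivative is
  d(omega) = sum_{i<j} d(g_{ij}) ∧ dx_i ∧ dx_j = sum_{i<j, k} (∂g_{ij}/∂x_k) dx_k ∧ dx_i ∧ dx_j.
Expand each term, using dx_k ∧ dx_i ∧ dx_j = sgn(permutation) dx_{(a)} ∧ dx_{(b)} ∧ dx_{(c)} with (a < b < c) sorted:
  d(w^2) includes (∂/∂w)(w^2) dw = (2*w) dw, which multiplied by dx ∧ dy gives (2*w) dx ∧ dy ∧ dw
  d(3*x*y) includes (∂/∂y)(3*x*y) dy = (3*x) dy, which multiplied by dx ∧ dw gives (-3*x) dx ∧ dy ∧ dw
  d(-3*w*x + 2*y^2 + y*z) includes (∂/∂x)(-3*w*x + 2*y^2 + y*z) dx = (-3*w) dx, which multiplied by dy ∧ dz gives (-3*w) dx ∧ dy ∧ dz
  d(-3*w*x + 2*y^2 + y*z) includes (∂/∂w)(-3*w*x + 2*y^2 + y*z) dw = (-3*x) dw, which multiplied by dy ∧ dz gives (-3*x) dy ∧ dz ∧ dw
  d(-3*w*y - 2*w*z + 2*y*z) includes (∂/∂y)(-3*w*y - 2*w*z + 2*y*z) dy = (-3*w + 2*z) dy, which multiplied by dz ∧ dw gives (-3*w + 2*z) dy ∧ dz ∧ dw
Collecting like 3-forms: d(omega) = (2*w - 3*x) dx ∧ dy ∧ dw + (-3*w) dx ∧ dy ∧ dz + (-3*w - 3*x + 2*z) dy ∧ dz ∧ dw.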